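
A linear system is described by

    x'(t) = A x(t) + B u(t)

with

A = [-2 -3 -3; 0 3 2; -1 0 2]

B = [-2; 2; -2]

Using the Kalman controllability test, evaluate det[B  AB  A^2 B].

AB = [[4], [2], [-2]]
A^2B = [[-8], [2], [-8]]
Controllability matrix C = [B  AB  A^2B] = [[-2, 4, -8], [2, 2, 2], [-2, -2, -8]]
Expanding along the first row, det(C) = (-2)·(2·(-8) - 2·(-2)) - 4·(2·(-8) - 2·(-2)) + (-8)·(2·(-2) - 2·(-2)) = (-2)·(-12) - 4·(-12) + (-8)·0 = 72
Since det(C) ≠ 0, rank(C) = 3 and the system is completely controllable.

72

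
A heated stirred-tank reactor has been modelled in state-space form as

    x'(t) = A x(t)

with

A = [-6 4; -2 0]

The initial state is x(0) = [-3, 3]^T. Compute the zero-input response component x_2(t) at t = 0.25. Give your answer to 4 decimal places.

det(sI - A) = s^2 - (tr A)s + det A, with tr A = (-6) + 0 = -6 and det A = (-6)·0 - 4·(-2) = 0 - (-8) = 8.
So p(s) = det(sI - A) = s^2 + 6s + 8.
Factor s^2 + 6s + 8: two numbers with sum -6 and product 8 are -2 and -4, so s^2 + 6s + 8 = (s + 2)(s + 4).
Hence p(s) = (s + 2) (s + 4), with roots -4, -2.
The eigenvalues -4, -2 are distinct and real, so A is diagonalisable and x(t) = e^{At} x(0) = V diag(e^{λ_i t}) V^{-1} x(0), where the columns of V are the eigenvectors.
λ = -4: A - (-4)I = [[-2, 4], [-2, 4]]. Row 1 gives (-2)·v1 + 4·v2 = 0, so take v_1 = [2, 1]^T.
λ = -2: A - (-2)I = [[-4, 4], [-2, 2]]. Row 1 gives (-4)·v1 + 4·v2 = 0, so take v_2 = [-1, -1]^T.
V = [v_1 v_2] = [[2, -1], [1, -1]] has det V = -1, so V^{-1} = adj(V)/det V = [[1, -1], [1, -2]].
Modal coordinates z(0) = V^{-1} x(0): 1·(-3) + (-1)·3 = -6; 1·(-3) + (-2)·3 = -9; so z(0) = [-6, -9]^T.
x_2(t) = Σ_i (v_i)_2 · z_i(0) · e^{λ_i t} (row 2 of V times the modal terms).
x_2(0.25) = 1·(-6)·e^{-4·0.25} + (-1)·(-9)·e^{-2·0.25} = (-6)·0.367879 + 9·0.606531 = 3.2515.

3.2515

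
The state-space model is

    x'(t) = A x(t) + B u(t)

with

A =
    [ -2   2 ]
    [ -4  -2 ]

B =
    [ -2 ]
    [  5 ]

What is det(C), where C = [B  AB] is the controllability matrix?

AB = [[14], [-2]]
Controllability matrix C = [B  AB] = [[-2, 14], [5, -2]]
det(C) = (-2)·(-2) - 14·5 = 4 - 70 = -66
Since det(C) ≠ 0, rank(C) = 2 and the system is completely controllable.

-66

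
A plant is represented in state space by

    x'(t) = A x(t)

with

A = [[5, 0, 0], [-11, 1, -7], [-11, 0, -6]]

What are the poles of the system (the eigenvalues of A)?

det(sI - A) = s^3 - (tr A)s^2 + (M11 + M22 + M33)s - det A, where Mii is the 2×2 principal minor of A obtained by deleting row i and column i.
tr A = 5 + 1 + (-6) = 0; M11 = 1·(-6) - (-7)·0 = -6 - 0 = -6; M22 = 5·(-6) - 0·(-11) = -30 - 0 = -30; M33 = 5·1 - 0·(-11) = 5 - 0 = 5; sum of minors = -31.
det A = 5·(1·(-6) - (-7)·0) - 0·((-11)·(-6) - (-7)·(-11)) + 0·((-11)·0 - 1·(-11)) = 5·(-6) - 0·(-11) + 0·11 = -30.
So p(s) = det(sI - A) = s^3 - 31s + 30.
Rational-root test: any integer root divides 30. Testing small divisors, s = 1 works: p(1) = 1 + 0 + (-31) + 30 = 0, so (s - 1) is a factor.
Dividing, p(s) = (s - 1)(s^2 + s - 30).
Factor s^2 + s - 30: two numbers with sum -1 and product -30 are 5 and -6, so s^2 + s - 30 = (s - 5)(s + 6).
Hence p(s) = (s - 5) (s - 1) (s + 6), with roots -6, 1, 5.
At least one eigenvalue has non-negative real part, so the system is not asymptotically stable.

-6, 1, 5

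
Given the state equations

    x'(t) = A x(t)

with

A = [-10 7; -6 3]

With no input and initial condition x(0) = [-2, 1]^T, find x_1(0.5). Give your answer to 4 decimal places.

1.3974

det(sI - A) = s^2 - (tr A)s + det A, with tr A = (-10) + 3 = -7 and det A = (-10)·3 - 7·(-6) = -30 - (-42) = 12.
So p(s) = det(sI - A) = s^2 + 7s + 12.
Factor s^2 + 7s + 12: two numbers with sum -7 and product 12 are -3 and -4, so s^2 + 7s + 12 = (s + 3)(s + 4).
Hence p(s) = (s + 3) (s + 4), with roots -4, -3.
The eigenvalues -4, -3 are distinct and real, so A is diagonalisable and x(t) = e^{At} x(0) = V diag(e^{λ_i t}) V^{-1} x(0), where the columns of V are the eigenvectors.
λ = -4: A - (-4)I = [[-6, 7], [-6, 7]]. Row 1 gives (-6)·v1 + 7·v2 = 0, so take v_1 = [-7, -6]^T.
λ = -3: A - (-3)I = [[-7, 7], [-6, 6]]. Row 1 gives (-7)·v1 + 7·v2 = 0, so take v_2 = [1, 1]^T.
V = [v_1 v_2] = [[-7, 1], [-6, 1]] has det V = -1, so V^{-1} = adj(V)/det V = [[-1, 1], [-6, 7]].
Modal coordinates z(0) = V^{-1} x(0): (-1)·(-2) + 1·1 = 3; (-6)·(-2) + 7·1 = 19; so z(0) = [3, 19]^T.
x_1(t) = Σ_i (v_i)_1 · z_i(0) · e^{λ_i t} (row 1 of V times the modal terms).
x_1(0.5) = (-7)·3·e^{-4·0.5} + 1·19·e^{-3·0.5} = (-21)·0.135335 + 19·0.223130 = 1.3974.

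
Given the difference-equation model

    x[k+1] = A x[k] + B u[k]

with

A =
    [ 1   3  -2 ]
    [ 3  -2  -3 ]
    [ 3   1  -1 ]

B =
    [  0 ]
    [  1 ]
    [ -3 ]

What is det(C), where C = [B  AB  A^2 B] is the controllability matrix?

253

AB = [[9], [7], [4]]
A^2B = [[22], [1], [30]]
Controllability matrix C = [B  AB  A^2B] = [[0, 9, 22], [1, 7, 1], [-3, 4, 30]]
Expanding along the first row, det(C) = 0·(7·30 - 1·4) - 9·(1·30 - 1·(-3)) + 22·(1·4 - 7·(-3)) = 0·206 - 9·33 + 22·25 = 253
Since det(C) ≠ 0, rank(C) = 3 and the system is completely controllable.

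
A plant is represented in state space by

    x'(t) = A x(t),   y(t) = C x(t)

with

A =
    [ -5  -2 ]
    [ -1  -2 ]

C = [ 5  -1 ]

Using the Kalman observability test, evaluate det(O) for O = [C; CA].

-64

CA = [[-24, -8]]
Observability matrix O = [C; CA] = [[5, -1], [-24, -8]]
det(O) = 5·(-8) - (-1)·(-24) = -40 - 24 = -64
Since det(O) ≠ 0, rank(O) = 2 and the system is completely observable.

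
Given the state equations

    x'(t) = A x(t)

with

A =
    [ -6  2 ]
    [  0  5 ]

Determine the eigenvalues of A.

-6, 5

det(sI - A) = s^2 - (tr A)s + det A, with tr A = (-6) + 5 = -1 and det A = (-6)·5 - 2·0 = -30 - 0 = -30.
So p(s) = det(sI - A) = s^2 + s - 30.
Factor s^2 + s - 30: two numbers with sum -1 and product -30 are 5 and -6, so s^2 + s - 30 = (s - 5)(s + 6).
Hence p(s) = (s - 5) (s + 6), with roots -6, 5.
At least one eigenvalue has non-negative real part, so the system is not asymptotically stable.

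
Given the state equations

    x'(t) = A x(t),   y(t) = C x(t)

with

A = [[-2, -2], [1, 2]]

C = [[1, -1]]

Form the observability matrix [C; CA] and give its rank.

2

CA = [[-3, -4]]
Observability matrix O = [C; CA] = [[1, -1], [-3, -4]]
det(O) = 1·(-4) - (-1)·(-3) = -4 - 3 = -7 ≠ 0, so rank(O) = 2.
rank(O) = 2 = n, so the pair (A, C) is completely observable.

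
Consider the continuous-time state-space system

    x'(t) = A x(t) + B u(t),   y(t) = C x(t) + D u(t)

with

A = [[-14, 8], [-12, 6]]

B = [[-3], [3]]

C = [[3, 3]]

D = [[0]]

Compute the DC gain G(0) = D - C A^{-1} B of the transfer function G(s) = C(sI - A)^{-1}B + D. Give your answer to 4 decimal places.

30.0000

G(0) = C(-A)^{-1}B + D = -C A^{-1} B + D.
det A = 12, so A^{-1} = (1/12)·adj(A) = [[1/2, -2/3], [1, -7/6]]
A^{-1} B = [-7/2, -13/2]^T
C A^{-1} B = -30
G(0) = D - C A^{-1} B = 0 - (-30) = 30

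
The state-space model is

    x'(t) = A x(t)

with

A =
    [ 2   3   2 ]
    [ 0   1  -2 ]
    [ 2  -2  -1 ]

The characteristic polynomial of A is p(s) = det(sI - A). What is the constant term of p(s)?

Expand det(sI - A) for the 3×3 matrix.
p(s) = s^3 - 2s^2 - 9s + 26.
(Check: constant term = det(-A) = (-1)^3 det A = 26; coefficient of s^2 = -tr A = -2.)
The constant term is 26.

26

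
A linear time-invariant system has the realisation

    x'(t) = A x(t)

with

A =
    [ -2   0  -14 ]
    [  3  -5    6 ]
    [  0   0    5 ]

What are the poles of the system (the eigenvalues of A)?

det(sI - A) = s^3 - (tr A)s^2 + (M11 + M22 + M33)s - det A, where Mii is the 2×2 principal minor of A obtained by deleting row i and column i.
tr A = (-2) + (-5) + 5 = -2; M11 = (-5)·5 - 6·0 = -25 - 0 = -25; M22 = (-2)·5 - (-14)·0 = -10 - 0 = -10; M33 = (-2)·(-5) - 0·3 = 10 - 0 = 10; sum of minors = -25.
det A = (-2)·((-5)·5 - 6·0) - 0·(3·5 - 6·0) + (-14)·(3·0 - (-5)·0) = (-2)·(-25) - 0·15 + (-14)·0 = 50.
So p(s) = det(sI - A) = s^3 + 2s^2 - 25s - 50.
Rational-root test: any integer root divides -50. Testing small divisors, s = -2 works: p(-2) = -8 + 8 + 50 + (-50) = 0, so (s + 2) is a factor.
Dividing, p(s) = (s + 2)(s^2 - 25).
Factor s^2 - 25: two numbers with sum 0 and product -25 are 5 and -5, so s^2 - 25 = (s - 5)(s + 5).
Hence p(s) = (s - 5) (s + 2) (s + 5), with roots -5, -2, 5.
At least one eigenvalue has non-negative real part, so the system is not asymptotically stable.

-5, -2, 5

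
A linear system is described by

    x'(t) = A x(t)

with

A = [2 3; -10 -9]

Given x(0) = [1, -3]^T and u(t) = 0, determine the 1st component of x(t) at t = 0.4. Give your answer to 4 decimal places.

det(sI - A) = s^2 - (tr A)s + det A, with tr A = 2 + (-9) = -7 and det A = 2·(-9) - 3·(-10) = -18 - (-30) = 12.
So p(s) = det(sI - A) = s^2 + 7s + 12.
Factor s^2 + 7s + 12: two numbers with sum -7 and product 12 are -3 and -4, so s^2 + 7s + 12 = (s + 3)(s + 4).
Hence p(s) = (s + 3) (s + 4), with roots -4, -3.
The eigenvalues -4, -3 are distinct and real, so A is diagonalisable and x(t) = e^{At} x(0) = V diag(e^{λ_i t}) V^{-1} x(0), where the columns of V are the eigenvectors.
λ = -4: A - (-4)I = [[6, 3], [-10, -5]]. Row 1 gives 6·v1 + 3·v2 = 0, so take v_1 = [-1, 2]^T.
λ = -3: A - (-3)I = [[5, 3], [-10, -6]]. Row 1 gives 5·v1 + 3·v2 = 0, so take v_2 = [3, -5]^T.
V = [v_1 v_2] = [[-1, 3], [2, -5]] has det V = -1, so V^{-1} = adj(V)/det V = [[5, 3], [2, 1]].
Modal coordinates z(0) = V^{-1} x(0): 5·1 + 3·(-3) = -4; 2·1 + 1·(-3) = -1; so z(0) = [-4, -1]^T.
x_1(t) = Σ_i (v_i)_1 · z_i(0) · e^{λ_i t} (row 1 of V times the modal terms).
x_1(0.4) = (-1)·(-4)·e^{-4·0.4} + 3·(-1)·e^{-3·0.4} = 4·0.201897 + (-3)·0.301194 = -0.0960.

-0.0960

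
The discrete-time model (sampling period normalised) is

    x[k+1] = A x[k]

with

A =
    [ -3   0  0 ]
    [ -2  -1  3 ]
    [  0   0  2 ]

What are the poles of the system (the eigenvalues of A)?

-3, -1, 2

det(zI - A) = z^3 - (tr A)z^2 + (M11 + M22 + M33)z - det A, where Mii is the 2×2 principal minor of A obtained by deleting row i and column i.
tr A = (-3) + (-1) + 2 = -2; M11 = (-1)·2 - 3·0 = -2 - 0 = -2; M22 = (-3)·2 - 0·0 = -6 - 0 = -6; M33 = (-3)·(-1) - 0·(-2) = 3 - 0 = 3; sum of minors = -5.
det A = (-3)·((-1)·2 - 3·0) - 0·((-2)·2 - 3·0) + 0·((-2)·0 - (-1)·0) = (-3)·(-2) - 0·(-4) + 0·0 = 6.
So p(z) = det(zI - A) = z^3 + 2z^2 - 5z - 6.
Rational-root test: any integer root divides -6. Testing small divisors, z = -1 works: p(-1) = -1 + 2 + 5 + (-6) = 0, so (z + 1) is a factor.
Dividing, p(z) = (z + 1)(z^2 + z - 6).
Factor z^2 + z - 6: two numbers with sum -1 and product -6 are 2 and -3, so z^2 + z - 6 = (z - 2)(z + 3).
Hence p(z) = (z - 2) (z + 1) (z + 3), with roots -3, -1, 2.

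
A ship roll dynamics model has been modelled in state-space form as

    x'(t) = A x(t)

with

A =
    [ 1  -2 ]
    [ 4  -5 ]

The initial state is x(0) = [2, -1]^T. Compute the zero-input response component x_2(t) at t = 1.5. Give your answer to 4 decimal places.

1.0490

det(sI - A) = s^2 - (tr A)s + det A, with tr A = 1 + (-5) = -4 and det A = 1·(-5) - (-2)·4 = -5 - (-8) = 3.
So p(s) = det(sI - A) = s^2 + 4s + 3.
Factor s^2 + 4s + 3: two numbers with sum -4 and product 3 are -1 and -3, so s^2 + 4s + 3 = (s + 1)(s + 3).
Hence p(s) = (s + 1) (s + 3), with roots -3, -1.
The eigenvalues -3, -1 are distinct and real, so A is diagonalisable and x(t) = e^{At} x(0) = V diag(e^{λ_i t}) V^{-1} x(0), where the columns of V are the eigenvectors.
λ = -3: A - (-3)I = [[4, -2], [4, -2]]. Row 1 gives 4·v1 + (-2)·v2 = 0, so take v_1 = [1, 2]^T.
λ = -1: A - (-1)I = [[2, -2], [4, -4]]. Row 1 gives 2·v1 + (-2)·v2 = 0, so take v_2 = [1, 1]^T.
V = [v_1 v_2] = [[1, 1], [2, 1]] has det V = -1, so V^{-1} = adj(V)/det V = [[-1, 1], [2, -1]].
Modal coordinates z(0) = V^{-1} x(0): (-1)·2 + 1·(-1) = -3; 2·2 + (-1)·(-1) = 5; so z(0) = [-3, 5]^T.
x_2(t) = Σ_i (v_i)_2 · z_i(0) · e^{λ_i t} (row 2 of V times the modal terms).
x_2(1.5) = 2·(-3)·e^{-3·1.5} + 1·5·e^{-1·1.5} = (-6)·0.011109 + 5·0.223130 = 1.0490.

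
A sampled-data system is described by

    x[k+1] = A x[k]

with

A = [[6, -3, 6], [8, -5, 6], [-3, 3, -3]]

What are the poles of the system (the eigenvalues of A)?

det(zI - A) = z^3 - (tr A)z^2 + (M11 + M22 + M33)z - det A, where Mii is the 2×2 principal minor of A obtained by deleting row i and column i.
tr A = 6 + (-5) + (-3) = -2; M11 = (-5)·(-3) - 6·3 = 15 - 18 = -3; M22 = 6·(-3) - 6·(-3) = -18 - (-18) = 0; M33 = 6·(-5) - (-3)·8 = -30 - (-24) = -6; sum of minors = -9.
det A = 6·((-5)·(-3) - 6·3) - (-3)·(8·(-3) - 6·(-3)) + 6·(8·3 - (-5)·(-3)) = 6·(-3) - (-3)·(-6) + 6·9 = 18.
So p(z) = det(zI - A) = z^3 + 2z^2 - 9z - 18.
Rational-root test: any integer root divides -18. Testing small divisors, z = -2 works: p(-2) = -8 + 8 + 18 + (-18) = 0, so (z + 2) is a factor.
Dividing, p(z) = (z + 2)(z^2 - 9).
Factor z^2 - 9: two numbers with sum 0 and product -9 are 3 and -3, so z^2 - 9 = (z - 3)(z + 3).
Hence p(z) = (z - 3) (z + 2) (z + 3), with roots -3, -2, 3.

-3, -2, 3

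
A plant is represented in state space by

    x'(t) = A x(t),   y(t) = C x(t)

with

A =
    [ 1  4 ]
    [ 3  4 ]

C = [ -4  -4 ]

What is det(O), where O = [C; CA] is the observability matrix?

CA = [[-16, -32]]
Observability matrix O = [C; CA] = [[-4, -4], [-16, -32]]
det(O) = (-4)·(-32) - (-4)·(-16) = 128 - 64 = 64
Since det(O) ≠ 0, rank(O) = 2 and the system is completely observable.

64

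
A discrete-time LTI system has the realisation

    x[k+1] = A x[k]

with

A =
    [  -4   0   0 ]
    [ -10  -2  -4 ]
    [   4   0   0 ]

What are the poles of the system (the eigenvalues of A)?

-4, -2, 0

det(zI - A) = z^3 - (tr A)z^2 + (M11 + M22 + M33)z - det A, where Mii is the 2×2 principal minor of A obtained by deleting row i and column i.
tr A = (-4) + (-2) + 0 = -6; M11 = (-2)·0 - (-4)·0 = 0 - 0 = 0; M22 = (-4)·0 - 0·4 = 0 - 0 = 0; M33 = (-4)·(-2) - 0·(-10) = 8 - 0 = 8; sum of minors = 8.
det A = (-4)·((-2)·0 - (-4)·0) - 0·((-10)·0 - (-4)·4) + 0·((-10)·0 - (-2)·4) = (-4)·0 - 0·16 + 0·8 = 0.
So p(z) = det(zI - A) = z^3 + 6z^2 + 8z.
The constant term is 0, so p(z) = z(z^2 + 6z + 8).
Factor z^2 + 6z + 8: two numbers with sum -6 and product 8 are -2 and -4, so z^2 + 6z + 8 = (z + 2)(z + 4).
Hence p(z) = z (z + 2) (z + 4), with roots -4, -2, 0.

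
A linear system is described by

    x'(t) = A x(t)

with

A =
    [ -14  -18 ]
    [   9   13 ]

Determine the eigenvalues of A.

-5, 4

det(sI - A) = s^2 - (tr A)s + det A, with tr A = (-14) + 13 = -1 and det A = (-14)·13 - (-18)·9 = -182 - (-162) = -20.
So p(s) = det(sI - A) = s^2 + s - 20.
Factor s^2 + s - 20: two numbers with sum -1 and product -20 are 4 and -5, so s^2 + s - 20 = (s - 4)(s + 5).
Hence p(s) = (s - 4) (s + 5), with roots -5, 4.
At least one eigenvalue has non-negative real part, so the system is not asymptotically stable.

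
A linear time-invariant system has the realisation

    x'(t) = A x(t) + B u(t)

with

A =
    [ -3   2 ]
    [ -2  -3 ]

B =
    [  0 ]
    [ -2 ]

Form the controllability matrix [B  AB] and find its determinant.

-8

AB = [[-4], [6]]
Controllability matrix C = [B  AB] = [[0, -4], [-2, 6]]
det(C) = 0·6 - (-4)·(-2) = 0 - 8 = -8
Since det(C) ≠ 0, rank(C) = 2 and the system is completely controllable.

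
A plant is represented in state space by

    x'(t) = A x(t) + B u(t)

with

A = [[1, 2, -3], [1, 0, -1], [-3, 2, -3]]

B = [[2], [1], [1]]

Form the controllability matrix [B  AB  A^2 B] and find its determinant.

-52

AB = [[1], [1], [-7]]
A^2B = [[24], [8], [20]]
Controllability matrix C = [B  AB  A^2B] = [[2, 1, 24], [1, 1, 8], [1, -7, 20]]
Expanding along the first row, det(C) = 2·(1·20 - 8·(-7)) - 1·(1·20 - 8·1) + 24·(1·(-7) - 1·1) = 2·76 - 1·12 + 24·(-8) = -52
Since det(C) ≠ 0, rank(C) = 3 and the system is completely controllable.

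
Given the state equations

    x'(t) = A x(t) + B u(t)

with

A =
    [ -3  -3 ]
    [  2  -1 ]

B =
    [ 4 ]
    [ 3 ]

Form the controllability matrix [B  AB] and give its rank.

AB = [[-21], [5]]
Controllability matrix C = [B  AB] = [[4, -21], [3, 5]]
det(C) = 4·5 - (-21)·3 = 20 - (-63) = 83 ≠ 0, so rank(C) = 2.
rank(C) = 2 = n, so the pair (A, B) is completely controllable.

2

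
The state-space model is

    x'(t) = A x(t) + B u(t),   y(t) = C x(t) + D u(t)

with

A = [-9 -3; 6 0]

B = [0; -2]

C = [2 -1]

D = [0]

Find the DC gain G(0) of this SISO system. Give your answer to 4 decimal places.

1.6667

G(0) = C(-A)^{-1}B + D = -C A^{-1} B + D.
det A = 18, so A^{-1} = (1/18)·adj(A) = [[0, 1/6], [-1/3, -1/2]]
A^{-1} B = [-1/3, 1]^T
C A^{-1} B = -5/3
G(0) = D - C A^{-1} B = 0 - (-5/3) = 5/3 ≈ 1.6667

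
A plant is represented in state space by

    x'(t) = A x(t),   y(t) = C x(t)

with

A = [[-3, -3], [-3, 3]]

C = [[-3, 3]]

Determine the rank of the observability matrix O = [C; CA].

CA = [[0, 18]]
Observability matrix O = [C; CA] = [[-3, 3], [0, 18]]
det(O) = (-3)·18 - 3·0 = -54 - 0 = -54 ≠ 0, so rank(O) = 2.
rank(O) = 2 = n, so the pair (A, C) is completely observable.

2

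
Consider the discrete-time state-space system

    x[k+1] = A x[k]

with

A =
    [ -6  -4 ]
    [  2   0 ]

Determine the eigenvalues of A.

-4, -2

det(zI - A) = z^2 - (tr A)z + det A, with tr A = (-6) + 0 = -6 and det A = (-6)·0 - (-4)·2 = 0 - (-8) = 8.
So p(z) = det(zI - A) = z^2 + 6z + 8.
Factor z^2 + 6z + 8: two numbers with sum -6 and product 8 are -2 and -4, so z^2 + 6z + 8 = (z + 2)(z + 4).
Hence p(z) = (z + 2) (z + 4), with roots -4, -2.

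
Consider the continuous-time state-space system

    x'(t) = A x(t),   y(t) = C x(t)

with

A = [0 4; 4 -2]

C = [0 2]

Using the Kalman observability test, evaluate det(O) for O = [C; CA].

CA = [[8, -4]]
Observability matrix O = [C; CA] = [[0, 2], [8, -4]]
det(O) = 0·(-4) - 2·8 = 0 - 16 = -16
Since det(O) ≠ 0, rank(O) = 2 and the system is completely observable.

-16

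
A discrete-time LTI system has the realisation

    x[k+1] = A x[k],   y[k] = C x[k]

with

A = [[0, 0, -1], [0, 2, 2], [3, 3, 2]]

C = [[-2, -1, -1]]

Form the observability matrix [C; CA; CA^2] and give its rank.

CA = [[-3, -5, -2]]
CA^2 = [[-6, -16, -11]]
Observability matrix O = [C; CA; CA^2] = [[-2, -1, -1], [-3, -5, -2], [-6, -16, -11]]
det(O) = (-2)·((-5)·(-11) - (-2)·(-16)) - (-1)·((-3)·(-11) - (-2)·(-6)) + (-1)·((-3)·(-16) - (-5)·(-6)) = (-2)·23 - (-1)·21 + (-1)·18 = -43 ≠ 0, so rank(O) = 3.
rank(O) = 3 = n, so the pair (A, C) is completely observable.

3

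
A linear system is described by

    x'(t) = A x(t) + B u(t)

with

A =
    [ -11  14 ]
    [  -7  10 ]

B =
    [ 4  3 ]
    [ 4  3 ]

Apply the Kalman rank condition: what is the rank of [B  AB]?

1

AB = [[12, 9], [12, 9]]
Controllability matrix C = [B  AB] = [[4, 3, 12, 9], [4, 3, 12, 9]]
Every column of C is a scalar multiple of column 1 = [4, 4] (multipliers 1, 3/4, 3, 9/4), so the columns span a one-dimensional space.
C ≠ 0, hence rank(C) = 1.
rank(C) = 1 < n = 2, so the pair (A, B) is not completely controllable.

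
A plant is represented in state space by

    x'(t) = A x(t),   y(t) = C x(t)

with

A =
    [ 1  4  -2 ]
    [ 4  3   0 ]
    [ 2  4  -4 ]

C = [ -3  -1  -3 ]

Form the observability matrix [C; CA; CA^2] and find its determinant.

-386

CA = [[-13, -27, 18]]
CA^2 = [[-85, -61, -46]]
Observability matrix O = [C; CA; CA^2] = [[-3, -1, -3], [-13, -27, 18], [-85, -61, -46]]
Expanding along the first row, det(O) = (-3)·((-27)·(-46) - 18·(-61)) - (-1)·((-13)·(-46) - 18·(-85)) + (-3)·((-13)·(-61) - (-27)·(-85)) = (-3)·2340 - (-1)·2128 + (-3)·(-1502) = -386
Since det(O) ≠ 0, rank(O) = 3 and the system is completely observable.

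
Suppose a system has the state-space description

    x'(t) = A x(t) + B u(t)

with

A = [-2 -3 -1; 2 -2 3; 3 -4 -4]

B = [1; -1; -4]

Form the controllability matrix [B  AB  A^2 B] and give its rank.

3

AB = [[5], [-8], [23]]
A^2B = [[-9], [95], [-45]]
Controllability matrix C = [B  AB  A^2B] = [[1, 5, -9], [-1, -8, 95], [-4, 23, -45]]
det(C) = 1·((-8)·(-45) - 95·23) - 5·((-1)·(-45) - 95·(-4)) + (-9)·((-1)·23 - (-8)·(-4)) = 1·(-1825) - 5·425 + (-9)·(-55) = -3455 ≠ 0, so rank(C) = 3.
rank(C) = 3 = n, so the pair (A, B) is completely controllable.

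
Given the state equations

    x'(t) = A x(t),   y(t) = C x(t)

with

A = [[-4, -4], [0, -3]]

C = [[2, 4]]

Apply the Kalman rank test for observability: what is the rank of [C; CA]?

2

CA = [[-8, -20]]
Observability matrix O = [C; CA] = [[2, 4], [-8, -20]]
det(O) = 2·(-20) - 4·(-8) = -40 - (-32) = -8 ≠ 0, so rank(O) = 2.
rank(O) = 2 = n, so the pair (A, C) is completely observable.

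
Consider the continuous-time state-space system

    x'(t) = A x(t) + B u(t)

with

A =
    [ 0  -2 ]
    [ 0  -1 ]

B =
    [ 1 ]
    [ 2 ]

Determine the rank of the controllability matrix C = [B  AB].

2

AB = [[-4], [-2]]
Controllability matrix C = [B  AB] = [[1, -4], [2, -2]]
det(C) = 1·(-2) - (-4)·2 = -2 - (-8) = 6 ≠ 0, so rank(C) = 2.
rank(C) = 2 = n, so the pair (A, B) is completely controllable.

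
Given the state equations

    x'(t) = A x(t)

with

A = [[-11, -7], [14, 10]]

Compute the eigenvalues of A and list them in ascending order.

det(sI - A) = s^2 - (tr A)s + det A, with tr A = (-11) + 10 = -1 and det A = (-11)·10 - (-7)·14 = -110 - (-98) = -12.
So p(s) = det(sI - A) = s^2 + s - 12.
Factor s^2 + s - 12: two numbers with sum -1 and product -12 are 3 and -4, so s^2 + s - 12 = (s - 3)(s + 4).
Hence p(s) = (s - 3) (s + 4), with roots -4, 3.
At least one eigenvalue has non-negative real part, so the system is not asymptotically stable.

-4, 3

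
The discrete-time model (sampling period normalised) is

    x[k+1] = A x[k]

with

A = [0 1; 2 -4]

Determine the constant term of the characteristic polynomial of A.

For a 2×2 matrix, det(zI - A) = z^2 - (tr A)z + det A.
tr A = -4, det A = -2.
So p(z) = z^2 + 4z - 2.
The constant term is -2.

-2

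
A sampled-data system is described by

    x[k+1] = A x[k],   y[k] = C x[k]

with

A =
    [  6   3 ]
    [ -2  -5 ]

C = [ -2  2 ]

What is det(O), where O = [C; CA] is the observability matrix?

64

CA = [[-16, -16]]
Observability matrix O = [C; CA] = [[-2, 2], [-16, -16]]
det(O) = (-2)·(-16) - 2·(-16) = 32 - (-32) = 64
Since det(O) ≠ 0, rank(O) = 2 and the system is completely observable.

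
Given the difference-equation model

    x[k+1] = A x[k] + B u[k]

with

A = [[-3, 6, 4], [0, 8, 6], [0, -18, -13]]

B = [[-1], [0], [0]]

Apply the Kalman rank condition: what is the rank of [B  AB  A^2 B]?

1

AB = [[3], [0], [0]]
A^2B = [[-9], [0], [0]]
Controllability matrix C = [B  AB  A^2B] = [[-1, 3, -9], [0, 0, 0], [0, 0, 0]]
Every column of C is a scalar multiple of column 1 = [-1, 0, 0] (multipliers 1, -3, 9), so the columns span a one-dimensional space.
C ≠ 0, hence rank(C) = 1.
rank(C) = 1 < n = 3, so the pair (A, B) is not completely controllable.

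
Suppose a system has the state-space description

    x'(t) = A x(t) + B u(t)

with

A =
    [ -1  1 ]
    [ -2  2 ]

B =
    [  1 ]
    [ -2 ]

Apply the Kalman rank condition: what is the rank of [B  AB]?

AB = [[-3], [-6]]
Controllability matrix C = [B  AB] = [[1, -3], [-2, -6]]
det(C) = 1·(-6) - (-3)·(-2) = -6 - 6 = -12 ≠ 0, so rank(C) = 2.
rank(C) = 2 = n, so the pair (A, B) is completely controllable.

2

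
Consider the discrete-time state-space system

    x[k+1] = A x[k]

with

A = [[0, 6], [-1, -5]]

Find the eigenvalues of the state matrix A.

-3, -2

det(zI - A) = z^2 - (tr A)z + det A, with tr A = 0 + (-5) = -5 and det A = 0·(-5) - 6·(-1) = 0 - (-6) = 6.
So p(z) = det(zI - A) = z^2 + 5z + 6.
Factor z^2 + 5z + 6: two numbers with sum -5 and product 6 are -2 and -3, so z^2 + 5z + 6 = (z + 2)(z + 3).
Hence p(z) = (z + 2) (z + 3), with roots -3, -2.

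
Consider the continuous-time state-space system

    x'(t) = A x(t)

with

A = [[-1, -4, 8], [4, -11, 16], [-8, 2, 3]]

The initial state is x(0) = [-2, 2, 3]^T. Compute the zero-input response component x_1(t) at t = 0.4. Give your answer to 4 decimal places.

6.8973

det(sI - A) = s^3 - (tr A)s^2 + (M11 + M22 + M33)s - det A, where Mii is the 2×2 principal minor of A obtained by deleting row i and column i.
tr A = (-1) + (-11) + 3 = -9; M11 = (-11)·3 - 16·2 = -33 - 32 = -65; M22 = (-1)·3 - 8·(-8) = -3 - (-64) = 61; M33 = (-1)·(-11) - (-4)·4 = 11 - (-16) = 27; sum of minors = 23.
det A = (-1)·((-11)·3 - 16·2) - (-4)·(4·3 - 16·(-8)) + 8·(4·2 - (-11)·(-8)) = (-1)·(-65) - (-4)·140 + 8·(-80) = -15.
So p(s) = det(sI - A) = s^3 + 9s^2 + 23s + 15.
Rational-root test: any integer root divides 15. Testing small divisors, s = -1 works: p(-1) = -1 + 9 + (-23) + 15 = 0, so (s + 1) is a factor.
Dividing, p(s) = (s + 1)(s^2 + 8s + 15).
Factor s^2 + 8s + 15: two numbers with sum -8 and product 15 are -3 and -5, so s^2 + 8s + 15 = (s + 3)(s + 5).
Hence p(s) = (s + 1) (s + 3) (s + 5), with roots -5, -3, -1.
The eigenvalues -5, -3, -1 are distinct and real, so A is diagonalisable and x(t) = e^{At} x(0) = V diag(e^{λ_i t}) V^{-1} x(0), where the columns of V are the eigenvectors.
λ = -5: A - (-5)I = [[4, -4, 8], [4, -6, 16], [-8, 2, 8]]. v must be orthogonal to every row; (row 1) × (row 2) = [-16, -32, -8], so take v_1 = [2, 4, 1]^T.
λ = -3: A - (-3)I = [[2, -4, 8], [4, -8, 16], [-8, 2, 6]]. v must be orthogonal to every row; (row 1) × (row 3) = [-40, -76, -28], so take v_2 = [-10, -19, -7]^T.
λ = -1: A - (-1)I = [[0, -4, 8], [4, -10, 16], [-8, 2, 4]]. v must be orthogonal to every row; (row 1) × (row 2) = [16, 32, 16], so take v_3 = [1, 2, 1]^T.
V = [v_1 v_2 v_3] = [[2, -10, 1], [4, -19, 2], [1, -7, 1]] has det V = 1, so V^{-1} = adj(V)/det V = [[-5, 3, -1], [-2, 1, 0], [-9, 4, 2]].
Modal coordinates z(0) = V^{-1} x(0): (-5)·(-2) + 3·2 + (-1)·3 = 13; (-2)·(-2) + 1·2 + 0·3 = 6; (-9)·(-2) + 4·2 + 2·3 = 32; so z(0) = [13, 6, 32]^T.
x_1(t) = Σ_i (v_i)_1 · z_i(0) · e^{λ_i t} (row 1 of V times the modal terms).
x_1(0.4) = 2·13·e^{-5·0.4} + (-10)·6·e^{-3·0.4} + 1·32·e^{-1·0.4} = 26·0.135335 + (-60)·0.301194 + 32·0.670320 = 6.8973.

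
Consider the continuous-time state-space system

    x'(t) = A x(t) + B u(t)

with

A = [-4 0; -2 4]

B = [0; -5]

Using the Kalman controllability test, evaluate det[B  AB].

0

AB = [[0], [-20]]
Controllability matrix C = [B  AB] = [[0, 0], [-5, -20]]
det(C) = 0·(-20) - 0·(-5) = 0 - 0 = 0
Since det(C) = 0, rank(C) < 2 and the system is not completely controllable.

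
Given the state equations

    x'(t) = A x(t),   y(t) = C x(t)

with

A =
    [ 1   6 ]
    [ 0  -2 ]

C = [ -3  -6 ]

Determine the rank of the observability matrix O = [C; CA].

1

CA = [[-3, -6]]
Observability matrix O = [C; CA] = [[-3, -6], [-3, -6]]
Every row of O is a scalar multiple of row 1 = [-3, -6] (multipliers 1, 1), so the rows span a one-dimensional space.
O ≠ 0, hence rank(O) = 1.
rank(O) = 1 < n = 2, so the pair (A, C) is not completely observable.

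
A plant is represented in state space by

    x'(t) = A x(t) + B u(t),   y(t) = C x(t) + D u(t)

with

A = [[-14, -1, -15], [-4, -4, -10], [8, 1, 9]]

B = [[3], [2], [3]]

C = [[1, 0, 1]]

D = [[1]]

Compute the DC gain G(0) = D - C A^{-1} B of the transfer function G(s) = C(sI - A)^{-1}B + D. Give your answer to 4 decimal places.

G(0) = C(-A)^{-1}B + D = -C A^{-1} B + D.
det A = -12, so A^{-1} = (1/-12)·adj(A) = [[13/6, 1/2, 25/6], [11/3, 1/2, 20/3], [-7/3, -1/2, -13/3]]
A^{-1} B = [20, 32, -21]^T
C A^{-1} B = -1
G(0) = D - C A^{-1} B = 1 - (-1) = 2

2.0000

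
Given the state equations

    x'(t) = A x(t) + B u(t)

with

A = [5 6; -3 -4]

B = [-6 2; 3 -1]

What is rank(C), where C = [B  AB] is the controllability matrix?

AB = [[-12, 4], [6, -2]]
Controllability matrix C = [B  AB] = [[-6, 2, -12, 4], [3, -1, 6, -2]]
Every column of C is a scalar multiple of column 1 = [-6, 3] (multipliers 1, -1/3, 2, -2/3), so the columns span a one-dimensional space.
C ≠ 0, hence rank(C) = 1.
rank(C) = 1 < n = 2, so the pair (A, B) is not completely controllable.

1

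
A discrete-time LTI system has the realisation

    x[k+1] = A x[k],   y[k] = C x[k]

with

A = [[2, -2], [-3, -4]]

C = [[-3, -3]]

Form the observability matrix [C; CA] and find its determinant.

-45

CA = [[3, 18]]
Observability matrix O = [C; CA] = [[-3, -3], [3, 18]]
det(O) = (-3)·18 - (-3)·3 = -54 - (-9) = -45
Since det(O) ≠ 0, rank(O) = 2 and the system is completely observable.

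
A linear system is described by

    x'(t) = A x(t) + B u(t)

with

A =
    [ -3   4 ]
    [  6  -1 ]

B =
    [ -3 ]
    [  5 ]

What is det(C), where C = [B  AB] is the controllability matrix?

-76

AB = [[29], [-23]]
Controllability matrix C = [B  AB] = [[-3, 29], [5, -23]]
det(C) = (-3)·(-23) - 29·5 = 69 - 145 = -76
Since det(C) ≠ 0, rank(C) = 2 and the system is completely controllable.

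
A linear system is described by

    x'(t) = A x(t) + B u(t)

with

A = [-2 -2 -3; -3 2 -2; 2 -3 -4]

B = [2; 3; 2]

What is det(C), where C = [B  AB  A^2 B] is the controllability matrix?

AB = [[-16], [-4], [-13]]
A^2B = [[79], [66], [32]]
Controllability matrix C = [B  AB  A^2B] = [[2, -16, 79], [3, -4, 66], [2, -13, 32]]
Expanding along the first row, det(C) = 2·((-4)·32 - 66·(-13)) - (-16)·(3·32 - 66·2) + 79·(3·(-13) - (-4)·2) = 2·730 - (-16)·(-36) + 79·(-31) = -1565
Since det(C) ≠ 0, rank(C) = 3 and the system is completely controllable.

-1565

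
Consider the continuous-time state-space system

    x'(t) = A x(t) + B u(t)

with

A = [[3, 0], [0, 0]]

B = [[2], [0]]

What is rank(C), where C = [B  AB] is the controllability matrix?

AB = [[6], [0]]
Controllability matrix C = [B  AB] = [[2, 6], [0, 0]]
Every column of C is a scalar multiple of column 1 = [2, 0] (multipliers 1, 3), so the columns span a one-dimensional space.
C ≠ 0, hence rank(C) = 1.
rank(C) = 1 < n = 2, so the pair (A, B) is not completely controllable.

1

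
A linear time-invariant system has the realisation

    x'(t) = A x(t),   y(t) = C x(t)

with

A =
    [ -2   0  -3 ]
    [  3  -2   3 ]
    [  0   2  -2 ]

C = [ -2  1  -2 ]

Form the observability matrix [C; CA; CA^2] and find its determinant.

CA = [[7, -6, 13]]
CA^2 = [[-32, 38, -65]]
Observability matrix O = [C; CA; CA^2] = [[-2, 1, -2], [7, -6, 13], [-32, 38, -65]]
Expanding along the first row, det(O) = (-2)·((-6)·(-65) - 13·38) - 1·(7·(-65) - 13·(-32)) + (-2)·(7·38 - (-6)·(-32)) = (-2)·(-104) - 1·(-39) + (-2)·74 = 99
Since det(O) ≠ 0, rank(O) = 3 and the system is completely observable.

99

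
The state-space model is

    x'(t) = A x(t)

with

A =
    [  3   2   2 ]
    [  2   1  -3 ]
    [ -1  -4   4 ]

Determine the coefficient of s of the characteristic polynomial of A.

Expand det(sI - A) for the 3×3 matrix.
p(s) = s^3 - 8s^2 + 5s + 48.
(Check: constant term = det(-A) = (-1)^3 det A = 48; coefficient of s^2 = -tr A = -8.)
The coefficient of s is 5.

5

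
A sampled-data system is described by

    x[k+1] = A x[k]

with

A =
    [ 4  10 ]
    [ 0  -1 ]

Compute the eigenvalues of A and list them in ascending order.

-1, 4

det(zI - A) = z^2 - (tr A)z + det A, with tr A = 4 + (-1) = 3 and det A = 4·(-1) - 10·0 = -4 - 0 = -4.
So p(z) = det(zI - A) = z^2 - 3z - 4.
Factor z^2 - 3z - 4: two numbers with sum 3 and product -4 are 4 and -1, so z^2 - 3z - 4 = (z - 4)(z + 1).
Hence p(z) = (z - 4) (z + 1), with roots -1, 4.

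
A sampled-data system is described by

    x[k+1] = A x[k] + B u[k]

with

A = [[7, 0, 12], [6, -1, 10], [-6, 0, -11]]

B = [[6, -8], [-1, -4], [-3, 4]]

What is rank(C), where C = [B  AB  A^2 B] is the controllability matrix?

2

AB = [[6, -8], [7, -4], [-3, 4]]
A^2B = [[6, -8], [-1, -4], [-3, 4]]
Controllability matrix C = [B  AB  A^2B] = [[6, -8, 6, -8, 6, -8], [-1, -4, 7, -4, -1, -4], [-3, 4, -3, 4, -3, 4]]
The rows r1, r2, r3 of C are linearly dependent: r1 + 2·r3 = 0 (check each entry), so rank(C) ≤ 2.
The 2×2 minor from rows 1, 2, columns 1, 2 is 6·(-4) - (-8)·(-1) = -24 - 8 = -32 ≠ 0, so rank(C) = 2.
rank(C) = 2 < n = 3, so the pair (A, B) is not completely controllable.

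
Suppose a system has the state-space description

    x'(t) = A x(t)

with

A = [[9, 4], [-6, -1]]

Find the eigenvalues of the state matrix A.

3, 5

det(sI - A) = s^2 - (tr A)s + det A, with tr A = 9 + (-1) = 8 and det A = 9·(-1) - 4·(-6) = -9 - (-24) = 15.
So p(s) = det(sI - A) = s^2 - 8s + 15.
Factor s^2 - 8s + 15: two numbers with sum 8 and product 15 are 5 and 3, so s^2 - 8s + 15 = (s - 5)(s - 3).
Hence p(s) = (s - 5) (s - 3), with roots 3, 5.
At least one eigenvalue has non-negative real part, so the system is not asymptotically stable.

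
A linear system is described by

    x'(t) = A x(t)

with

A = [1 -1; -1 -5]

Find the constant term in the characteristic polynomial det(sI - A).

For a 2×2 matrix, det(sI - A) = s^2 - (tr A)s + det A.
tr A = -4, det A = -6.
So p(s) = s^2 + 4s - 6.
The constant term is -6.

-6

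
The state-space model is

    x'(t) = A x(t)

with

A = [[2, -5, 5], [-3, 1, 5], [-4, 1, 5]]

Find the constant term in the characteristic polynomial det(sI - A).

-30

Expand det(sI - A) for the 3×3 matrix.
p(s) = s^3 - 8s^2 + 17s - 30.
(Check: constant term = det(-A) = (-1)^3 det A = -30; coefficient of s^2 = -tr A = -8.)
The constant term is -30.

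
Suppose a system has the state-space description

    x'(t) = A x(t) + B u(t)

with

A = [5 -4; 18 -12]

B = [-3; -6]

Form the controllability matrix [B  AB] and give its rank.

AB = [[9], [18]]
Controllability matrix C = [B  AB] = [[-3, 9], [-6, 18]]
Every column of C is a scalar multiple of column 1 = [-3, -6] (multipliers 1, -3), so the columns span a one-dimensional space.
C ≠ 0, hence rank(C) = 1.
rank(C) = 1 < n = 2, so the pair (A, B) is not completely controllable.

1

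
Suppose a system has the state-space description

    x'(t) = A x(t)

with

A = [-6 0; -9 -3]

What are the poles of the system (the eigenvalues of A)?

det(sI - A) = s^2 - (tr A)s + det A, with tr A = (-6) + (-3) = -9 and det A = (-6)·(-3) - 0·(-9) = 18 - 0 = 18.
So p(s) = det(sI - A) = s^2 + 9s + 18.
Factor s^2 + 9s + 18: two numbers with sum -9 and product 18 are -3 and -6, so s^2 + 9s + 18 = (s + 3)(s + 6).
Hence p(s) = (s + 3) (s + 6), with roots -6, -3.
All eigenvalues have negative real part, so the system is asymptotically stable.

-6, -3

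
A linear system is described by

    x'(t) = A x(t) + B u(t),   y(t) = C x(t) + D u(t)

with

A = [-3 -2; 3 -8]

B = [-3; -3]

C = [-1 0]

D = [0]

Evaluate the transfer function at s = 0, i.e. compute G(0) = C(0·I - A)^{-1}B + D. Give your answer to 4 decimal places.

G(0) = C(-A)^{-1}B + D = -C A^{-1} B + D.
det A = 30, so A^{-1} = (1/30)·adj(A) = [[-4/15, 1/15], [-1/10, -1/10]]
A^{-1} B = [3/5, 3/5]^T
C A^{-1} B = -3/5
G(0) = D - C A^{-1} B = 0 - (-3/5) = 3/5 ≈ 0.6000

0.6000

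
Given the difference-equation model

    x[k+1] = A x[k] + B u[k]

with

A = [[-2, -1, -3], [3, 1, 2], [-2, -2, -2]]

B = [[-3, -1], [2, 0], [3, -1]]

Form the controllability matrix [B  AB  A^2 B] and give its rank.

AB = [[-5, 5], [-1, -5], [-4, 4]]
A^2B = [[23, -17], [-24, 18], [20, -8]]
Controllability matrix C = [B  AB  A^2B] = [[-3, -1, -5, 5, 23, -17], [2, 0, -1, -5, -24, 18], [3, -1, -4, 4, 20, -8]]
Take the 3×3 submatrix of C formed by columns 1, 2, 3: [[-3, -1, -5], [2, 0, -1], [3, -1, -4]]. Its determinant is (-3)·(0·(-4) - (-1)·(-1)) - (-1)·(2·(-4) - (-1)·3) + (-5)·(2·(-1) - 0·3) = (-3)·(-1) - (-1)·(-5) + (-5)·(-2) = 8 ≠ 0.
So rank(C) ≥ 3; since C has 3 rows, rank(C) = 3.
rank(C) = 3 = n, so the pair (A, B) is completely controllable.

3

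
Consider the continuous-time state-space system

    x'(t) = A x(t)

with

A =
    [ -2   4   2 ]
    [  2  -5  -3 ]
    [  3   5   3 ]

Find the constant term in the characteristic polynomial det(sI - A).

Expand det(sI - A) for the 3×3 matrix.
p(s) = s^3 + 4s^2 - 10s + 10.
(Check: constant term = det(-A) = (-1)^3 det A = 10; coefficient of s^2 = -tr A = 4.)
The constant term is 10.

10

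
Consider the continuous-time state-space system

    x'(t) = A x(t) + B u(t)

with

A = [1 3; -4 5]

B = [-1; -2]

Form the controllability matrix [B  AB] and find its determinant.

-8

AB = [[-7], [-6]]
Controllability matrix C = [B  AB] = [[-1, -7], [-2, -6]]
det(C) = (-1)·(-6) - (-7)·(-2) = 6 - 14 = -8
Since det(C) ≠ 0, rank(C) = 2 and the system is completely controllable.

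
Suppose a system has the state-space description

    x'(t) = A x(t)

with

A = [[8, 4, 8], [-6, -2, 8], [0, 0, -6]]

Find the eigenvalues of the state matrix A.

-6, 2, 4

det(sI - A) = s^3 - (tr A)s^2 + (M11 + M22 + M33)s - det A, where Mii is the 2×2 principal minor of A obtained by deleting row i and column i.
tr A = 8 + (-2) + (-6) = 0; M11 = (-2)·(-6) - 8·0 = 12 - 0 = 12; M22 = 8·(-6) - 8·0 = -48 - 0 = -48; M33 = 8·(-2) - 4·(-6) = -16 - (-24) = 8; sum of minors = -28.
det A = 8·((-2)·(-6) - 8·0) - 4·((-6)·(-6) - 8·0) + 8·((-6)·0 - (-2)·0) = 8·12 - 4·36 + 8·0 = -48.
So p(s) = det(sI - A) = s^3 - 28s + 48.
Rational-root test: any integer root divides 48. Testing small divisors, s = 2 works: p(2) = 8 + 0 + (-56) + 48 = 0, so (s - 2) is a factor.
Dividing, p(s) = (s - 2)(s^2 + 2s - 24).
Factor s^2 + 2s - 24: two numbers with sum -2 and product -24 are 4 and -6, so s^2 + 2s - 24 = (s - 4)(s + 6).
Hence p(s) = (s - 4) (s - 2) (s + 6), with roots -6, 2, 4.
At least one eigenvalue has non-negative real part, so the system is not asymptotically stable.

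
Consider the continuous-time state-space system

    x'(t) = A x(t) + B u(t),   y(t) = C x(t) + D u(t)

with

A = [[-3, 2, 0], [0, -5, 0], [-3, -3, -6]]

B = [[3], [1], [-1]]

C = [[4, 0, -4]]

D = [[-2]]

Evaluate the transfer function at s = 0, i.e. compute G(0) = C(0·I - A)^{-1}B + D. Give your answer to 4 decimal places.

5.8667

G(0) = C(-A)^{-1}B + D = -C A^{-1} B + D.
det A = -90, so A^{-1} = (1/-90)·adj(A) = [[-1/3, -2/15, 0], [0, -1/5, 0], [1/6, 1/6, -1/6]]
A^{-1} B = [-17/15, -1/5, 5/6]^T
C A^{-1} B = -118/15
G(0) = D - C A^{-1} B = -2 - (-118/15) = 88/15 ≈ 5.8667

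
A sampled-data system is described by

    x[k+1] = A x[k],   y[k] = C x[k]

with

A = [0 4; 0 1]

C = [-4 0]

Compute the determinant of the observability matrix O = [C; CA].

64

CA = [[0, -16]]
Observability matrix O = [C; CA] = [[-4, 0], [0, -16]]
det(O) = (-4)·(-16) - 0·0 = 64 - 0 = 64
Since det(O) ≠ 0, rank(O) = 2 and the system is completely observable.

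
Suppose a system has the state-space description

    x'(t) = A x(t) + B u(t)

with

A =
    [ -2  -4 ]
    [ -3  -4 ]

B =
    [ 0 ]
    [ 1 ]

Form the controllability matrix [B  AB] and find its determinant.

AB = [[-4], [-4]]
Controllability matrix C = [B  AB] = [[0, -4], [1, -4]]
det(C) = 0·(-4) - (-4)·1 = 0 - (-4) = 4
Since det(C) ≠ 0, rank(C) = 2 and the system is completely controllable.

4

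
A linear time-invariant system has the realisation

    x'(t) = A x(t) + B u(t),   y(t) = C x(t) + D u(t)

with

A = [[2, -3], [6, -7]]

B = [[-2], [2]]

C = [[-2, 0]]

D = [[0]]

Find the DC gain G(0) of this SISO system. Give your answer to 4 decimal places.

G(0) = C(-A)^{-1}B + D = -C A^{-1} B + D.
det A = 4, so A^{-1} = (1/4)·adj(A) = [[-7/4, 3/4], [-3/2, 1/2]]
A^{-1} B = [5, 4]^T
C A^{-1} B = -10
G(0) = D - C A^{-1} B = 0 - (-10) = 10

10.0000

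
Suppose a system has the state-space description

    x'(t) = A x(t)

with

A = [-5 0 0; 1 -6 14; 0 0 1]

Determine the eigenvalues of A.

-6, -5, 1

det(sI - A) = s^3 - (tr A)s^2 + (M11 + M22 + M33)s - det A, where Mii is the 2×2 principal minor of A obtained by deleting row i and column i.
tr A = (-5) + (-6) + 1 = -10; M11 = (-6)·1 - 14·0 = -6 - 0 = -6; M22 = (-5)·1 - 0·0 = -5 - 0 = -5; M33 = (-5)·(-6) - 0·1 = 30 - 0 = 30; sum of minors = 19.
det A = (-5)·((-6)·1 - 14·0) - 0·(1·1 - 14·0) + 0·(1·0 - (-6)·0) = (-5)·(-6) - 0·1 + 0·0 = 30.
So p(s) = det(sI - A) = s^3 + 10s^2 + 19s - 30.
Rational-root test: any integer root divides -30. Testing small divisors, s = 1 works: p(1) = 1 + 10 + 19 + (-30) = 0, so (s - 1) is a factor.
Dividing, p(s) = (s - 1)(s^2 + 11s + 30).
Factor s^2 + 11s + 30: two numbers with sum -11 and product 30 are -5 and -6, so s^2 + 11s + 30 = (s + 5)(s + 6).
Hence p(s) = (s - 1) (s + 5) (s + 6), with roots -6, -5, 1.
At least one eigenvalue has non-negative real part, so the system is not asymptotically stable.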